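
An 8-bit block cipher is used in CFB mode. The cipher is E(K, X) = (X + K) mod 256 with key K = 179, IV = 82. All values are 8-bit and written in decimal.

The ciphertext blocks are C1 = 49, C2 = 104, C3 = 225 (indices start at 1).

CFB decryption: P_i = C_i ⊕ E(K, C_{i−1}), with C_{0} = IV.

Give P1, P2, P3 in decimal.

P1 = 52, P2 = 140, P3 = 250

P1: E(K, 82) = 5; 49 ⊕ 5 = 52.
P2: E(K, 49) = 228; 104 ⊕ 228 = 140.
P3: E(K, 104) = 27; 225 ⊕ 27 = 250.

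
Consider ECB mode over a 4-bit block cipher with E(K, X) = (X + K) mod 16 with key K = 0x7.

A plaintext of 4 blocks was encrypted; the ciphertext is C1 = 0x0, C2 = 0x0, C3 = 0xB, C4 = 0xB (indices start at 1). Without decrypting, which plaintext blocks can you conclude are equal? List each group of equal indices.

P1 = P2; P3 = P4

ECB encrypts each block independently with the same key, so equal ciphertext blocks imply equal plaintext blocks.
C1 = C2 = 0x0, so P1 = P2.
C3 = C4 = 0xB, so P3 = P4.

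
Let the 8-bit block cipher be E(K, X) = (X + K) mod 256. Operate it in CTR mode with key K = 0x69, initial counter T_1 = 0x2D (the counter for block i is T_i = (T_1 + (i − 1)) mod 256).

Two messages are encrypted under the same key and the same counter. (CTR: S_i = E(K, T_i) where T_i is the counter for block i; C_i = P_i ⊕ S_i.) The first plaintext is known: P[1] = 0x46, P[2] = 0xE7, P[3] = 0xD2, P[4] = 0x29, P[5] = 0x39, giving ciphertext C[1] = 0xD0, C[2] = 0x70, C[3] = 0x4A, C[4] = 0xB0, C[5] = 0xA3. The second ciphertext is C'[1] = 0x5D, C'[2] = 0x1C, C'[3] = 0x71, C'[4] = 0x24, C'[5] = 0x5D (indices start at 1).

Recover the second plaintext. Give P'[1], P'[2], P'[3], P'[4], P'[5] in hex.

In CTR with a reused counter, both messages share the same keystream S_i, so C_i ⊕ C'_i = P_i ⊕ P'_i and thus P'_i = P_i ⊕ C_i ⊕ C'_i.
P'[1]: 0x46 ⊕ 0xD0 ⊕ 0x5D = 0xCB.
P'[2]: 0xE7 ⊕ 0x70 ⊕ 0x1C = 0x8B.
P'[3]: 0xD2 ⊕ 0x4A ⊕ 0x71 = 0xE9.
P'[4]: 0x29 ⊕ 0xB0 ⊕ 0x24 = 0xBD.
P'[5]: 0x39 ⊕ 0xA3 ⊕ 0x5D = 0xC7.

P'[1] = 0xCB, P'[2] = 0x8B, P'[3] = 0xE9, P'[4] = 0xBD, P'[5] = 0xC7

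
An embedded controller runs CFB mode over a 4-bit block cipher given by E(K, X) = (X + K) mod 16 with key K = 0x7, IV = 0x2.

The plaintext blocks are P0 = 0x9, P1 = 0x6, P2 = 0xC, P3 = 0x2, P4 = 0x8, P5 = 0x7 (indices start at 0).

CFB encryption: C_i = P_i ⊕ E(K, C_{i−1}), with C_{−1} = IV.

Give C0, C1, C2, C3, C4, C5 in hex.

C0: E(K, 0x2) = 0x9; 0x9 ⊕ 0x9 = 0x0.
C1: E(K, 0x0) = 0x7; 0x6 ⊕ 0x7 = 0x1.
C2: E(K, 0x1) = 0x8; 0xC ⊕ 0x8 = 0x4.
C3: E(K, 0x4) = 0xB; 0x2 ⊕ 0xB = 0x9.
C4: E(K, 0x9) = 0x0; 0x8 ⊕ 0x0 = 0x8.
C5: E(K, 0x8) = 0xF; 0x7 ⊕ 0xF = 0x8.

C0 = 0x0, C1 = 0x1, C2 = 0x4, C3 = 0x9, C4 = 0x8, C5 = 0x8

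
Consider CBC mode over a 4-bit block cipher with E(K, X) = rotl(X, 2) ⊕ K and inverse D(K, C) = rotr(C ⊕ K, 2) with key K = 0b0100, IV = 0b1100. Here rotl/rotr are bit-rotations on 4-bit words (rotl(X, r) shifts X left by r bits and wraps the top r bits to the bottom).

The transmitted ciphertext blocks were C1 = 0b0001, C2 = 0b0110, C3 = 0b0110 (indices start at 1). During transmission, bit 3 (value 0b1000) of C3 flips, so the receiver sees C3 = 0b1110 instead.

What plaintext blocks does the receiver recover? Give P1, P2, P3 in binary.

P1 = 0b1001, P2 = 0b1001, P3 = 0b1100

CBC decryption: P_i = D(K, C_i) ⊕ C_{i−1}, with C_{0} = IV.
Only C3 changed, to 0b1110. In CBC, a change in C_i garbles P_i and flips the same bit in P_{i+1}. Decrypting the received ciphertext:
P1: D(K, 0b0001) = 0b0101; 0b0101 ⊕ 0b1100 = 0b1001.
P2: D(K, 0b0110) = 0b1000; 0b1000 ⊕ 0b0001 = 0b1001.
P3: D(K, 0b1110) = 0b1010; 0b1010 ⊕ 0b0110 = 0b1100.
Blocks that differ from the original plaintext: P3.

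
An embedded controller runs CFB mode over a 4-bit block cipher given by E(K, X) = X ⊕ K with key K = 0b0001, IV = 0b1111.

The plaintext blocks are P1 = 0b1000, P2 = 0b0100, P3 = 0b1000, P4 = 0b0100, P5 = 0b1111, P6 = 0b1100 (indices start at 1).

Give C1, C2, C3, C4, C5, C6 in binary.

C1 = 0b0110, C2 = 0b0011, C3 = 0b1010, C4 = 0b1111, C5 = 0b0001, C6 = 0b1100

CFB encryption: C_i = P_i ⊕ E(K, C_{i−1}), with C_{0} = IV.
C1: E(K, 0b1111) = 0b1110; 0b1000 ⊕ 0b1110 = 0b0110.
C2: E(K, 0b0110) = 0b0111; 0b0100 ⊕ 0b0111 = 0b0011.
C3: E(K, 0b0011) = 0b0010; 0b1000 ⊕ 0b0010 = 0b1010.
C4: E(K, 0b1010) = 0b1011; 0b0100 ⊕ 0b1011 = 0b1111.
C5: E(K, 0b1111) = 0b1110; 0b1111 ⊕ 0b1110 = 0b0001.
C6: E(K, 0b0001) = 0b0000; 0b1100 ⊕ 0b0000 = 0b1100.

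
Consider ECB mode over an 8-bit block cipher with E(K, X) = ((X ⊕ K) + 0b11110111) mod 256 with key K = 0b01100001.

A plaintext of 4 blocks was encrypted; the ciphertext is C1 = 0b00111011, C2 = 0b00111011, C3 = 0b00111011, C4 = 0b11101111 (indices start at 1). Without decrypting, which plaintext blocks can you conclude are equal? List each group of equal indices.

P1 = P2 = P3

ECB encrypts each block independently with the same key, so equal ciphertext blocks imply equal plaintext blocks.
C1 = C2 = C3 = 0b00111011, so P1 = P2 = P3.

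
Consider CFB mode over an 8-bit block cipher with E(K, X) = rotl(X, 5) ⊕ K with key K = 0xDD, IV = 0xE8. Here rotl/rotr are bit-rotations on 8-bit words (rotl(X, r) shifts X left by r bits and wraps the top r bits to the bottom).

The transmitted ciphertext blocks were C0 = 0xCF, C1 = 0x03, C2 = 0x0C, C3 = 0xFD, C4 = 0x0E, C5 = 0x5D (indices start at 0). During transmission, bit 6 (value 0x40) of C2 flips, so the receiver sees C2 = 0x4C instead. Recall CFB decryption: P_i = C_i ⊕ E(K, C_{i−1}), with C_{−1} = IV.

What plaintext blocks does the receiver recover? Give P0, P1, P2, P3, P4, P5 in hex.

Only C2 changed, to 0x4C. In CFB, a change in C_i flips the same bit in P_i and garbles P_{i+1}. Decrypting the received ciphertext:
P0: E(K, 0xE8) = 0xC0; 0xCF ⊕ 0xC0 = 0x0F.
P1: E(K, 0xCF) = 0x24; 0x03 ⊕ 0x24 = 0x27.
P2: E(K, 0x03) = 0xBD; 0x4C ⊕ 0xBD = 0xF1.
P3: E(K, 0x4C) = 0x54; 0xFD ⊕ 0x54 = 0xA9.
P4: E(K, 0xFD) = 0x62; 0x0E ⊕ 0x62 = 0x6C.
P5: E(K, 0x0E) = 0x1C; 0x5D ⊕ 0x1C = 0x41.
Blocks that differ from the original plaintext: P2, P3.

P0 = 0x0F, P1 = 0x27, P2 = 0xF1, P3 = 0xA9, P4 = 0x6C, P5 = 0x41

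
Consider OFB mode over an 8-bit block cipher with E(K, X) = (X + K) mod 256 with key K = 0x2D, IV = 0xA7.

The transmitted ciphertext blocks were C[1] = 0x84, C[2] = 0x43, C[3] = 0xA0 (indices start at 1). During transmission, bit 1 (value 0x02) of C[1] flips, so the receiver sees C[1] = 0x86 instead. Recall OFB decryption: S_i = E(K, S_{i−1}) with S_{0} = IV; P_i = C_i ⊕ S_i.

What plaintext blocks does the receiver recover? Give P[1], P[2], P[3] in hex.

P[1] = 0x52, P[2] = 0x42, P[3] = 0x8E

Only C[1] changed, to 0x86. In OFB, a change in C_i flips the same bit in P_i only; the keystream is unaffected. Decrypting the received ciphertext:
P[1]: S = E(K, 0xA7) = 0xD4; 0x86 ⊕ 0xD4 = 0x52.
P[2]: S = E(K, 0xD4) = 0x01; 0x43 ⊕ 0x01 = 0x42.
P[3]: S = E(K, 0x01) = 0x2E; 0xA0 ⊕ 0x2E = 0x8E.
Blocks that differ from the original plaintext: P[1].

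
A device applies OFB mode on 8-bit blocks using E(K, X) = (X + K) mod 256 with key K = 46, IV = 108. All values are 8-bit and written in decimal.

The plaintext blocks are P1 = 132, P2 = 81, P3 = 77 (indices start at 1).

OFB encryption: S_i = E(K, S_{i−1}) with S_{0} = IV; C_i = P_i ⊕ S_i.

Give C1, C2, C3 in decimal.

C1 = 30, C2 = 153, C3 = 187

C1: S = E(K, 108) = 154; 132 ⊕ 154 = 30.
C2: S = E(K, 154) = 200; 81 ⊕ 200 = 153.
C3: S = E(K, 200) = 246; 77 ⊕ 246 = 187.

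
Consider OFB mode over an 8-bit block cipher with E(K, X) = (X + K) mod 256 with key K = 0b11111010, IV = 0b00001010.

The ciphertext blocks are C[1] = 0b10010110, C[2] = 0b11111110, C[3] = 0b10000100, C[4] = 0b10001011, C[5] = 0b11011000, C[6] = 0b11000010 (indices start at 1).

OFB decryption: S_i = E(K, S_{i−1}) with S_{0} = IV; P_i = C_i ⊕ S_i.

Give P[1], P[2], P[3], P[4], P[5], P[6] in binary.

P[1] = 0b10010010, P[2] = 0b00000000, P[3] = 0b01111100, P[4] = 0b01111001, P[5] = 0b00110100, P[6] = 0b00100100

P[1]: S = E(K, 0b00001010) = 0b00000100; 0b10010110 ⊕ 0b00000100 = 0b10010010.
P[2]: S = E(K, 0b00000100) = 0b11111110; 0b11111110 ⊕ 0b11111110 = 0b00000000.
P[3]: S = E(K, 0b11111110) = 0b11111000; 0b10000100 ⊕ 0b11111000 = 0b01111100.
P[4]: S = E(K, 0b11111000) = 0b11110010; 0b10001011 ⊕ 0b11110010 = 0b01111001.
P[5]: S = E(K, 0b11110010) = 0b11101100; 0b11011000 ⊕ 0b11101100 = 0b00110100.
P[6]: S = E(K, 0b11101100) = 0b11100110; 0b11000010 ⊕ 0b11100110 = 0b00100100.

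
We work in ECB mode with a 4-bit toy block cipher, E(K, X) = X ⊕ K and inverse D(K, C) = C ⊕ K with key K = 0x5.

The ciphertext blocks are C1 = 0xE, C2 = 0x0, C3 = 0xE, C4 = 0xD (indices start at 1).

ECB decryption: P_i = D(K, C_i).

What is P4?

P4 = 0x8

P4: D(K, 0xD) = 0x8.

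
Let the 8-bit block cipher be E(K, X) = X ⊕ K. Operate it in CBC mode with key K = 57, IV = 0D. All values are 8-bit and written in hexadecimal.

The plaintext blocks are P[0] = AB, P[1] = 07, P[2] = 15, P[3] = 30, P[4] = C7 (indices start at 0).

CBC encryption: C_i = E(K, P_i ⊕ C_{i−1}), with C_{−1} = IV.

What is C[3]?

C[0]: P[0] ⊕ 0D = A6; E(K, A6) = F1.
C[1]: P[1] ⊕ F1 = F6; E(K, F6) = A1.
C[2]: P[2] ⊕ A1 = B4; E(K, B4) = E3.
C[3]: P[3] ⊕ E3 = D3; E(K, D3) = 84.

C[3] = 84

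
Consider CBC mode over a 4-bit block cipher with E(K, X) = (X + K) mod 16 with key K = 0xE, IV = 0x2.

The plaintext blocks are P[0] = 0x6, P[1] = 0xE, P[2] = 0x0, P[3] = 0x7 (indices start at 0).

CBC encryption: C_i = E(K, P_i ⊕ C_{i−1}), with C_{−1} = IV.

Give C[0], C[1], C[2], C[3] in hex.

C[0] = 0x2, C[1] = 0xA, C[2] = 0x8, C[3] = 0xD

C[0]: P[0] ⊕ 0x2 = 0x4; E(K, 0x4) = 0x2.
C[1]: P[1] ⊕ 0x2 = 0xC; E(K, 0xC) = 0xA.
C[2]: P[2] ⊕ 0xA = 0xA; E(K, 0xA) = 0x8.
C[3]: P[3] ⊕ 0x8 = 0xF; E(K, 0xF) = 0xD.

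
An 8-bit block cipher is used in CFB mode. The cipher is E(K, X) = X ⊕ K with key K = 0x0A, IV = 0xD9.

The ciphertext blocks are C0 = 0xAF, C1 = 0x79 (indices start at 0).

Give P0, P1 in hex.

P0 = 0x7C, P1 = 0xDC

CFB decryption: P_i = C_i ⊕ E(K, C_{i−1}), with C_{−1} = IV.
P0: E(K, 0xD9) = 0xD3; 0xAF ⊕ 0xD3 = 0x7C.
P1: E(K, 0xAF) = 0xA5; 0x79 ⊕ 0xA5 = 0xDC.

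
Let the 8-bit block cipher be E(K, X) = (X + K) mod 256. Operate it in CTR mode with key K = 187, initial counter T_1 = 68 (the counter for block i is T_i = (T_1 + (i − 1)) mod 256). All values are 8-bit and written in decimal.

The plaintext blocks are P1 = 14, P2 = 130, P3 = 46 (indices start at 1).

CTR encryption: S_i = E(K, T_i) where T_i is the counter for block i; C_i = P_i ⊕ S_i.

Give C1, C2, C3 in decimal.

C1 = 241, C2 = 130, C3 = 47

C1: T = 68, S = E(K, T) = 255; 14 ⊕ 255 = 241.
C2: T = 69, S = E(K, T) = 0; 130 ⊕ 0 = 130.
C3: T = 70, S = E(K, T) = 1; 46 ⊕ 1 = 47.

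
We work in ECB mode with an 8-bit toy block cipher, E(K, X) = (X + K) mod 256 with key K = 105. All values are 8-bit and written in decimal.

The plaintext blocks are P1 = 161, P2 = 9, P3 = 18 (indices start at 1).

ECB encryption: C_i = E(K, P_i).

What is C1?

C1: E(K, 161) = 10.

C1 = 10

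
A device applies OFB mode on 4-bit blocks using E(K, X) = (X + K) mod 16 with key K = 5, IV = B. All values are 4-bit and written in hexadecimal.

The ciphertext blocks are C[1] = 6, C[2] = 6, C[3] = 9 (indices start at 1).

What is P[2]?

OFB decryption: S_i = E(K, S_{i−1}) with S_{0} = IV; P_i = C_i ⊕ S_i.
P[1]: S = E(K, B) = 0; 6 ⊕ 0 = 6.
P[2]: S = E(K, 0) = 5; 6 ⊕ 5 = 3.

P[2] = 3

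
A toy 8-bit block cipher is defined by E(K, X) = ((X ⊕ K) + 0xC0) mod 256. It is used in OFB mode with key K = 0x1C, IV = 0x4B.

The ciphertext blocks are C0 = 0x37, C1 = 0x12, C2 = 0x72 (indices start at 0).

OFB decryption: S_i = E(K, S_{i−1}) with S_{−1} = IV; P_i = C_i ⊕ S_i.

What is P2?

P0: S = E(K, 0x4B) = 0x17; 0x37 ⊕ 0x17 = 0x20.
P1: S = E(K, 0x17) = 0xCB; 0x12 ⊕ 0xCB = 0xD9.
P2: S = E(K, 0xCB) = 0x97; 0x72 ⊕ 0x97 = 0xE5.

P2 = 0xE5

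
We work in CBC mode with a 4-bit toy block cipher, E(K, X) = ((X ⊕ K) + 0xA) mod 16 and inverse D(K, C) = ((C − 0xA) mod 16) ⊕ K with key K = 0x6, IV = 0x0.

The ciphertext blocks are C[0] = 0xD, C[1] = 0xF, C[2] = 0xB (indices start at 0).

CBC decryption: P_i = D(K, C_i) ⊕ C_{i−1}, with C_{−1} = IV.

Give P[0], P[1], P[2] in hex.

P[0] = 0x5, P[1] = 0xE, P[2] = 0x8

P[0]: D(K, 0xD) = 0x5; 0x5 ⊕ 0x0 = 0x5.
P[1]: D(K, 0xF) = 0x3; 0x3 ⊕ 0xD = 0xE.
P[2]: D(K, 0xB) = 0x7; 0x7 ⊕ 0xF = 0x8.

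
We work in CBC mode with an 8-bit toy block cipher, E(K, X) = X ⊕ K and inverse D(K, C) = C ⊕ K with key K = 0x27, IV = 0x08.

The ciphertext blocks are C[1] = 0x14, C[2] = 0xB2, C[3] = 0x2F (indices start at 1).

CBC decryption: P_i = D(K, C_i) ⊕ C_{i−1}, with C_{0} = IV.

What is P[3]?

P[3] = 0xBA

P[3]: D(K, 0x2F) = 0x08; 0x08 ⊕ 0xB2 = 0xBA.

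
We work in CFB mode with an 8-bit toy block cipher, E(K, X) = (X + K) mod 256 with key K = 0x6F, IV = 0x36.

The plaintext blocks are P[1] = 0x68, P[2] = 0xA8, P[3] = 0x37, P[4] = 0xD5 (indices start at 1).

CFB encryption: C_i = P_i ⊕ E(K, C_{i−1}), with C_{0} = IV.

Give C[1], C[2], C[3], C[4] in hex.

C[1] = 0xCD, C[2] = 0x94, C[3] = 0x34, C[4] = 0x76

C[1]: E(K, 0x36) = 0xA5; 0x68 ⊕ 0xA5 = 0xCD.
C[2]: E(K, 0xCD) = 0x3C; 0xA8 ⊕ 0x3C = 0x94.
C[3]: E(K, 0x94) = 0x03; 0x37 ⊕ 0x03 = 0x34.
C[4]: E(K, 0x34) = 0xA3; 0xD5 ⊕ 0xA3 = 0x76.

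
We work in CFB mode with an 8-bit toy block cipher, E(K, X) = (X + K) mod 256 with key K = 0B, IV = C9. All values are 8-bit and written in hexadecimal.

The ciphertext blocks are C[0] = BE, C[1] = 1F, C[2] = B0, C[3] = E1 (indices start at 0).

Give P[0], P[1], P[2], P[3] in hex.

CFB decryption: P_i = C_i ⊕ E(K, C_{i−1}), with C_{−1} = IV.
P[0]: E(K, C9) = D4; BE ⊕ D4 = 6A.
P[1]: E(K, BE) = C9; 1F ⊕ C9 = D6.
P[2]: E(K, 1F) = 2A; B0 ⊕ 2A = 9A.
P[3]: E(K, B0) = BB; E1 ⊕ BB = 5A.

P[0] = 6A, P[1] = D6, P[2] = 9A, P[3] = 5A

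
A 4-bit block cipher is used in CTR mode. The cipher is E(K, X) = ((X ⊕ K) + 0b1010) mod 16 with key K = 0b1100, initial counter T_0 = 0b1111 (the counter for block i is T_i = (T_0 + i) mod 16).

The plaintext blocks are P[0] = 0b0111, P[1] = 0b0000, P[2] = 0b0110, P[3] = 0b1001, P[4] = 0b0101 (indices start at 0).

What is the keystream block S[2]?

0b0111

CTR encryption: S_i = E(K, T_i) where T_i is the counter for block i; C_i = P_i ⊕ S_i.
C[0]: T = 0b1111, S = E(K, T) = 0b1101; 0b0111 ⊕ 0b1101 = 0b1010.
C[1]: T = 0b0000, S = E(K, T) = 0b0110; 0b0000 ⊕ 0b0110 = 0b0110.
C[2]: T = 0b0001, S = E(K, T) = 0b0111; 0b0110 ⊕ 0b0111 = 0b0001.
So S[2] = 0b0111.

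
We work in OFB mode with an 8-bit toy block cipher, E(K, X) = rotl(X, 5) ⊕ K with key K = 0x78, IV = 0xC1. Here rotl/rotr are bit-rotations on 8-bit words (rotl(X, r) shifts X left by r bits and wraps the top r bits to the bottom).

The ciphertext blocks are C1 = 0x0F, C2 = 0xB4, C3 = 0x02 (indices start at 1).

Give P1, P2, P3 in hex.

P1 = 0x4F, P2 = 0xC4, P3 = 0x74

OFB decryption: S_i = E(K, S_{i−1}) with S_{0} = IV; P_i = C_i ⊕ S_i.
P1: S = E(K, 0xC1) = 0x40; 0x0F ⊕ 0x40 = 0x4F.
P2: S = E(K, 0x40) = 0x70; 0xB4 ⊕ 0x70 = 0xC4.
P3: S = E(K, 0x70) = 0x76; 0x02 ⊕ 0x76 = 0x74.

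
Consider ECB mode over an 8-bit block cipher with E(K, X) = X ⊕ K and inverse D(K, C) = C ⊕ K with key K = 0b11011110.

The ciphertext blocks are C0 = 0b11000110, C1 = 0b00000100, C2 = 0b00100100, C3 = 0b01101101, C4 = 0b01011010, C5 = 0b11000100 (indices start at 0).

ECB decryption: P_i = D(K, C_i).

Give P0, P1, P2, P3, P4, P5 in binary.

P0 = 0b00011000, P1 = 0b11011010, P2 = 0b11111010, P3 = 0b10110011, P4 = 0b10000100, P5 = 0b00011010

P0: D(K, 0b11000110) = 0b00011000.
P1: D(K, 0b00000100) = 0b11011010.
P2: D(K, 0b00100100) = 0b11111010.
P3: D(K, 0b01101101) = 0b10110011.
P4: D(K, 0b01011010) = 0b10000100.
P5: D(K, 0b11000100) = 0b00011010.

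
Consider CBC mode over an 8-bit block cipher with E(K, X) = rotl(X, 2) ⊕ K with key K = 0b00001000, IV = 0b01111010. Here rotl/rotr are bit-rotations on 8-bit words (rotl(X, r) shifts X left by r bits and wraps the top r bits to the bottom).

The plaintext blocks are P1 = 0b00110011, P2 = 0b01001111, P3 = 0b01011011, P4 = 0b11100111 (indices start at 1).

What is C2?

CBC encryption: C_i = E(K, P_i ⊕ C_{i−1}), with C_{0} = IV.
C1: P1 ⊕ 0b01111010 = 0b01001001; E(K, 0b01001001) = 0b00101101.
C2: P2 ⊕ 0b00101101 = 0b01100010; E(K, 0b01100010) = 0b10000001.

C2 = 0b10000001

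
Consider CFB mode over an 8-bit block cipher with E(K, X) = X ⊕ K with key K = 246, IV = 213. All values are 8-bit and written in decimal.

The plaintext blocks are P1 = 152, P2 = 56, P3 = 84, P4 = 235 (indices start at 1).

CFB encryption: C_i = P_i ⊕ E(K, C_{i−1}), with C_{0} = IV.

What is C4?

C1: E(K, 213) = 35; 152 ⊕ 35 = 187.
C2: E(K, 187) = 77; 56 ⊕ 77 = 117.
C3: E(K, 117) = 131; 84 ⊕ 131 = 215.
C4: E(K, 215) = 33; 235 ⊕ 33 = 202.

C4 = 202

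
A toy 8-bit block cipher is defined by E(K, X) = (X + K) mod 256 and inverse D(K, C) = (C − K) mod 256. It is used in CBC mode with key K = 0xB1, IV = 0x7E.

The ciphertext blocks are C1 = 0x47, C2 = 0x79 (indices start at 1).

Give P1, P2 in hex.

P1 = 0xE8, P2 = 0x8F

CBC decryption: P_i = D(K, C_i) ⊕ C_{i−1}, with C_{0} = IV.
P1: D(K, 0x47) = 0x96; 0x96 ⊕ 0x7E = 0xE8.
P2: D(K, 0x79) = 0xC8; 0xC8 ⊕ 0x47 = 0x8F.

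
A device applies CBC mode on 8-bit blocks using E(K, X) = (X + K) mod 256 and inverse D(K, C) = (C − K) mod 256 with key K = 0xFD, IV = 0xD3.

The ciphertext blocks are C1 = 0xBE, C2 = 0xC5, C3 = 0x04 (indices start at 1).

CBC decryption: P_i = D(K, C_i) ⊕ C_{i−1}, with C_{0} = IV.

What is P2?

P2 = 0x76

P2: D(K, 0xC5) = 0xC8; 0xC8 ⊕ 0xBE = 0x76.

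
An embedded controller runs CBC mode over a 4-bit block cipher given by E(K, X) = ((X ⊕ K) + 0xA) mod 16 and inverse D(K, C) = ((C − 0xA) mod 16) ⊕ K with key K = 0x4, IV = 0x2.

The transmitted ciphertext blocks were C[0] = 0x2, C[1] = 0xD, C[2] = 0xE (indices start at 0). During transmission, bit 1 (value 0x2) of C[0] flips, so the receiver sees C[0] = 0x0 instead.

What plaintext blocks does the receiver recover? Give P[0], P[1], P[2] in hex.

P[0] = 0x0, P[1] = 0x7, P[2] = 0xD

CBC decryption: P_i = D(K, C_i) ⊕ C_{i−1}, with C_{−1} = IV.
Only C[0] changed, to 0x0. In CBC, a change in C_i garbles P_i and flips the same bit in P_{i+1}. Decrypting the received ciphertext:
P[0]: D(K, 0x0) = 0x2; 0x2 ⊕ 0x2 = 0x0.
P[1]: D(K, 0xD) = 0x7; 0x7 ⊕ 0x0 = 0x7.
P[2]: D(K, 0xE) = 0x0; 0x0 ⊕ 0xD = 0xD.
Blocks that differ from the original plaintext: P[0], P[1].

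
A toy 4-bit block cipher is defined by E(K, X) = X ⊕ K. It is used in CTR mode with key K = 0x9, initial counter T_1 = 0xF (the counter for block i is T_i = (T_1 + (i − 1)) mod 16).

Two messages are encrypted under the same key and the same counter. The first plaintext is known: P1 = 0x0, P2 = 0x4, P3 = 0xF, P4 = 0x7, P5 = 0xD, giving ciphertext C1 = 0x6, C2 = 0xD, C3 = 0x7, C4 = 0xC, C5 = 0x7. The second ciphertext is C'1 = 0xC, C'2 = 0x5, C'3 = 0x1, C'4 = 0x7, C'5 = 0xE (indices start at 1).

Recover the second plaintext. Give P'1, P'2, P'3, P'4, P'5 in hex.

P'1 = 0xA, P'2 = 0xC, P'3 = 0x9, P'4 = 0xC, P'5 = 0x4

In CTR with a reused counter, both messages share the same keystream S_i, so C_i ⊕ C'_i = P_i ⊕ P'_i and thus P'_i = P_i ⊕ C_i ⊕ C'_i.
P'1: 0x0 ⊕ 0x6 ⊕ 0xC = 0xA.
P'2: 0x4 ⊕ 0xD ⊕ 0x5 = 0xC.
P'3: 0xF ⊕ 0x7 ⊕ 0x1 = 0x9.
P'4: 0x7 ⊕ 0xC ⊕ 0x7 = 0xC.
P'5: 0xD ⊕ 0x7 ⊕ 0xE = 0x4.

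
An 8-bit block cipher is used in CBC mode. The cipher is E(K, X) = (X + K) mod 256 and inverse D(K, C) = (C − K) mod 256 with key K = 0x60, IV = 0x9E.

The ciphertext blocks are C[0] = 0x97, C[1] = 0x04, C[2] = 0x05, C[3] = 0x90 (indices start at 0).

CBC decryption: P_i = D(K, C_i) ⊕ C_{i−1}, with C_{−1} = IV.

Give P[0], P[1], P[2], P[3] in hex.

P[0]: D(K, 0x97) = 0x37; 0x37 ⊕ 0x9E = 0xA9.
P[1]: D(K, 0x04) = 0xA4; 0xA4 ⊕ 0x97 = 0x33.
P[2]: D(K, 0x05) = 0xA5; 0xA5 ⊕ 0x04 = 0xA1.
P[3]: D(K, 0x90) = 0x30; 0x30 ⊕ 0x05 = 0x35.

P[0] = 0xA9, P[1] = 0x33, P[2] = 0xA1, P[3] = 0x35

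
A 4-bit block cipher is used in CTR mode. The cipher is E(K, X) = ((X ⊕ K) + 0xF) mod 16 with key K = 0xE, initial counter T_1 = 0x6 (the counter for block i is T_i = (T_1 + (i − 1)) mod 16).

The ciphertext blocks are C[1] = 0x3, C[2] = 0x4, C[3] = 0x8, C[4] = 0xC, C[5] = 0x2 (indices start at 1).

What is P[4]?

P[4] = 0xA

CTR decryption: S_i = E(K, T_i) where T_i is the counter for block i; P_i = C_i ⊕ S_i.
P[4]: T = 0x9, S = E(K, T) = 0x6; 0xC ⊕ 0x6 = 0xA.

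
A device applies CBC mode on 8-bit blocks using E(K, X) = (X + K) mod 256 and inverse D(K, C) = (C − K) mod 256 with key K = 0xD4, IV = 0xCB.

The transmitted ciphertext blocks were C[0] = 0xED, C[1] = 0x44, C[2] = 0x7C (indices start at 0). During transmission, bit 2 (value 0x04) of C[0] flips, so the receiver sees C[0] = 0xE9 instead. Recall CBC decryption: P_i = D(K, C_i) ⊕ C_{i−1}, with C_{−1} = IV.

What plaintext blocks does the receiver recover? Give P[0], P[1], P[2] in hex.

P[0] = 0xDE, P[1] = 0x99, P[2] = 0xEC

Only C[0] changed, to 0xE9. In CBC, a change in C_i garbles P_i and flips the same bit in P_{i+1}. Decrypting the received ciphertext:
P[0]: D(K, 0xE9) = 0x15; 0x15 ⊕ 0xCB = 0xDE.
P[1]: D(K, 0x44) = 0x70; 0x70 ⊕ 0xE9 = 0x99.
P[2]: D(K, 0x7C) = 0xA8; 0xA8 ⊕ 0x44 = 0xEC.
Blocks that differ from the original plaintext: P[0], P[1].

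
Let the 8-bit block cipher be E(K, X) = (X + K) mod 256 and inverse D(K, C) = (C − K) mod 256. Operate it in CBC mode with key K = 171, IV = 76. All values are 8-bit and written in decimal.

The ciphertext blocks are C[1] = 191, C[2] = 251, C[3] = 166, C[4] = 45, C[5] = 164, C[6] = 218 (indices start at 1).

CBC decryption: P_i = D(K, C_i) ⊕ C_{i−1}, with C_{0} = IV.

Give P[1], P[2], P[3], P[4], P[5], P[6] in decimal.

P[1] = 88, P[2] = 239, P[3] = 0, P[4] = 36, P[5] = 212, P[6] = 139

P[1]: D(K, 191) = 20; 20 ⊕ 76 = 88.
P[2]: D(K, 251) = 80; 80 ⊕ 191 = 239.
P[3]: D(K, 166) = 251; 251 ⊕ 251 = 0.
P[4]: D(K, 45) = 130; 130 ⊕ 166 = 36.
P[5]: D(K, 164) = 249; 249 ⊕ 45 = 212.
P[6]: D(K, 218) = 47; 47 ⊕ 164 = 139.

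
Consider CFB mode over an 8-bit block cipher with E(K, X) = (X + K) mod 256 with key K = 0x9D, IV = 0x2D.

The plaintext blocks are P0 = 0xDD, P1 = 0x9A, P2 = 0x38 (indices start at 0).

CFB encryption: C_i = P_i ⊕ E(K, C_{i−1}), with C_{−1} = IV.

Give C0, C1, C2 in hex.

C0: E(K, 0x2D) = 0xCA; 0xDD ⊕ 0xCA = 0x17.
C1: E(K, 0x17) = 0xB4; 0x9A ⊕ 0xB4 = 0x2E.
C2: E(K, 0x2E) = 0xCB; 0x38 ⊕ 0xCB = 0xF3.

C0 = 0x17, C1 = 0x2E, C2 = 0xF3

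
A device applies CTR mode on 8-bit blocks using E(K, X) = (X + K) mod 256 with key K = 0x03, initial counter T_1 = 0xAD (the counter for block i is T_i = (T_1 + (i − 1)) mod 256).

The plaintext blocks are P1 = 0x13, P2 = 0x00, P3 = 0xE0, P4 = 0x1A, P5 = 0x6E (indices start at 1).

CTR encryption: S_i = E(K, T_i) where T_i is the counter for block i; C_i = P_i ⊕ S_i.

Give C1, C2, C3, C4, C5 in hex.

C1: T = 0xAD, S = E(K, T) = 0xB0; 0x13 ⊕ 0xB0 = 0xA3.
C2: T = 0xAE, S = E(K, T) = 0xB1; 0x00 ⊕ 0xB1 = 0xB1.
C3: T = 0xAF, S = E(K, T) = 0xB2; 0xE0 ⊕ 0xB2 = 0x52.
C4: T = 0xB0, S = E(K, T) = 0xB3; 0x1A ⊕ 0xB3 = 0xA9.
C5: T = 0xB1, S = E(K, T) = 0xB4; 0x6E ⊕ 0xB4 = 0xDA.

C1 = 0xA3, C2 = 0xB1, C3 = 0x52, C4 = 0xA9, C5 = 0xDA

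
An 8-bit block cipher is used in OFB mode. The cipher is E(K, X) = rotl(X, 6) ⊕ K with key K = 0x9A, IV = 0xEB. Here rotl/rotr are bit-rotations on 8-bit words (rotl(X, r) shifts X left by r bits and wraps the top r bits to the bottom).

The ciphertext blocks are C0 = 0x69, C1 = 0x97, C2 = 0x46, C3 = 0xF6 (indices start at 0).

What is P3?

OFB decryption: S_i = E(K, S_{i−1}) with S_{−1} = IV; P_i = C_i ⊕ S_i.
P0: S = E(K, 0xEB) = 0x60; 0x69 ⊕ 0x60 = 0x09.
P1: S = E(K, 0x60) = 0x82; 0x97 ⊕ 0x82 = 0x15.
P2: S = E(K, 0x82) = 0x3A; 0x46 ⊕ 0x3A = 0x7C.
P3: S = E(K, 0x3A) = 0x14; 0xF6 ⊕ 0x14 = 0xE2.

P3 = 0xE2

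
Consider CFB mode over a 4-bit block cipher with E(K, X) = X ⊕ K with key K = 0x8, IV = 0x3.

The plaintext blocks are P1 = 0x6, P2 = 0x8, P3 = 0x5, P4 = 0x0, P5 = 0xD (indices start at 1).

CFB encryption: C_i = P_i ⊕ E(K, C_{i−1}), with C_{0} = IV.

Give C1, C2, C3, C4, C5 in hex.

C1: E(K, 0x3) = 0xB; 0x6 ⊕ 0xB = 0xD.
C2: E(K, 0xD) = 0x5; 0x8 ⊕ 0x5 = 0xD.
C3: E(K, 0xD) = 0x5; 0x5 ⊕ 0x5 = 0x0.
C4: E(K, 0x0) = 0x8; 0x0 ⊕ 0x8 = 0x8.
C5: E(K, 0x8) = 0x0; 0xD ⊕ 0x0 = 0xD.

C1 = 0xD, C2 = 0xD, C3 = 0x0, C4 = 0x8, C5 = 0xD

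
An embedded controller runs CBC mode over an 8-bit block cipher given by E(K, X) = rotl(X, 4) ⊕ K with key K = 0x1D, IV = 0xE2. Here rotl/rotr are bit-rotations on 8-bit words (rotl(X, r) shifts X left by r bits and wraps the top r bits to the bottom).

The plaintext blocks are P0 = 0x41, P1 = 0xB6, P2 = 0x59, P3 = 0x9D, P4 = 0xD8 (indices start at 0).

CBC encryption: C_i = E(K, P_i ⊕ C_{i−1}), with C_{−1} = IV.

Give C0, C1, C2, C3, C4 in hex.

C0 = 0x27, C1 = 0x04, C2 = 0xC8, C3 = 0x48, C4 = 0x14

C0: P0 ⊕ 0xE2 = 0xA3; E(K, 0xA3) = 0x27.
C1: P1 ⊕ 0x27 = 0x91; E(K, 0x91) = 0x04.
C2: P2 ⊕ 0x04 = 0x5D; E(K, 0x5D) = 0xC8.
C3: P3 ⊕ 0xC8 = 0x55; E(K, 0x55) = 0x48.
C4: P4 ⊕ 0x48 = 0x90; E(K, 0x90) = 0x14.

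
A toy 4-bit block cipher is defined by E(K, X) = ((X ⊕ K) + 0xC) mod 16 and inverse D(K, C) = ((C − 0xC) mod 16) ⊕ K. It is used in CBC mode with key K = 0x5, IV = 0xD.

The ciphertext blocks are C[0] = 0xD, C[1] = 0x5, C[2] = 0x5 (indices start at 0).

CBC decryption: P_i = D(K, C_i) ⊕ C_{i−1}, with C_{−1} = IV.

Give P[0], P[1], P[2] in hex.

P[0] = 0x9, P[1] = 0x1, P[2] = 0x9

P[0]: D(K, 0xD) = 0x4; 0x4 ⊕ 0xD = 0x9.
P[1]: D(K, 0x5) = 0xC; 0xC ⊕ 0xD = 0x1.
P[2]: D(K, 0x5) = 0xC; 0xC ⊕ 0x5 = 0x9.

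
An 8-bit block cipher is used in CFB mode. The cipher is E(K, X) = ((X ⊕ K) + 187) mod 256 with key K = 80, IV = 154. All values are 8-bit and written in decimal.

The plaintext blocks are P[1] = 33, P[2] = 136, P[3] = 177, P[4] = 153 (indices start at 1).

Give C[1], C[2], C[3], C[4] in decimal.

C[1] = 164, C[2] = 39, C[3] = 131, C[4] = 23

CFB encryption: C_i = P_i ⊕ E(K, C_{i−1}), with C_{0} = IV.
C[1]: E(K, 154) = 133; 33 ⊕ 133 = 164.
C[2]: E(K, 164) = 175; 136 ⊕ 175 = 39.
C[3]: E(K, 39) = 50; 177 ⊕ 50 = 131.
C[4]: E(K, 131) = 142; 153 ⊕ 142 = 23.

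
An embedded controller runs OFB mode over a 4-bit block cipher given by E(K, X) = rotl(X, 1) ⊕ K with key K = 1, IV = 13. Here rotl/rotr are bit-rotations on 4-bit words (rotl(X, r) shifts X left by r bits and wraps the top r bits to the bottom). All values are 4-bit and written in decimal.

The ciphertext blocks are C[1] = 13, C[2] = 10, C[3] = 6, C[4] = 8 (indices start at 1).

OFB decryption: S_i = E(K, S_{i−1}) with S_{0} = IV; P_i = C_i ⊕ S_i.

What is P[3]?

P[3] = 15

P[1]: S = E(K, 13) = 10; 13 ⊕ 10 = 7.
P[2]: S = E(K, 10) = 4; 10 ⊕ 4 = 14.
P[3]: S = E(K, 4) = 9; 6 ⊕ 9 = 15.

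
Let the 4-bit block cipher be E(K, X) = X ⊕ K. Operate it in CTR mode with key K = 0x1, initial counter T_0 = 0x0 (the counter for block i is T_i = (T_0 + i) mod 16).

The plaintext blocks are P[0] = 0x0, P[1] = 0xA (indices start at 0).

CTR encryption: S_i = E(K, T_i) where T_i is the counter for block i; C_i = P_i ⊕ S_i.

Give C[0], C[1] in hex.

C[0] = 0x1, C[1] = 0xA

C[0]: T = 0x0, S = E(K, T) = 0x1; 0x0 ⊕ 0x1 = 0x1.
C[1]: T = 0x1, S = E(K, T) = 0x0; 0xA ⊕ 0x0 = 0xA.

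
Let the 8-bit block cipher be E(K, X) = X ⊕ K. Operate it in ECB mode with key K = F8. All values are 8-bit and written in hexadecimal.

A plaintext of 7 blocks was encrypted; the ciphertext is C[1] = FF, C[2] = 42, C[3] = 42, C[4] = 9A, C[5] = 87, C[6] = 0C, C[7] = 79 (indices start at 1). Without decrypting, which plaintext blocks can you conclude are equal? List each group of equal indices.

ECB encrypts each block independently with the same key, so equal ciphertext blocks imply equal plaintext blocks.
C[2] = C[3] = 42, so P[2] = P[3].

P[2] = P[3]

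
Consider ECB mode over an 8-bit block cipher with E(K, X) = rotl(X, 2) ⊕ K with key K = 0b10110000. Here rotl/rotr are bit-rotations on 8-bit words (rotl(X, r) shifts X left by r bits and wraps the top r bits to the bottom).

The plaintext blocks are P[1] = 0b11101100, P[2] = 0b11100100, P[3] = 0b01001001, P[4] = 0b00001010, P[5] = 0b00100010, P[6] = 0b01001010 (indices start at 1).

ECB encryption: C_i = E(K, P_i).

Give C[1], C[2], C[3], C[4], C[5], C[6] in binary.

C[1]: E(K, 0b11101100) = 0b00000011.
C[2]: E(K, 0b11100100) = 0b00100011.
C[3]: E(K, 0b01001001) = 0b10010101.
C[4]: E(K, 0b00001010) = 0b10011000.
C[5]: E(K, 0b00100010) = 0b00111000.
C[6]: E(K, 0b01001010) = 0b10011001.

C[1] = 0b00000011, C[2] = 0b00100011, C[3] = 0b10010101, C[4] = 0b10011000, C[5] = 0b00111000, C[6] = 0b10011001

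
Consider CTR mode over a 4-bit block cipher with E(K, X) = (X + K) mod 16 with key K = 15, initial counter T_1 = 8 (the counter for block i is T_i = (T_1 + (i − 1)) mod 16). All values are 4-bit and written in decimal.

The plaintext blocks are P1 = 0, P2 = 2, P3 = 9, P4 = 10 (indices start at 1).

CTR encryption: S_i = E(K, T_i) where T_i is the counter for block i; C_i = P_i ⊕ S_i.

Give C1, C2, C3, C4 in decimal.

C1: T = 8, S = E(K, T) = 7; 0 ⊕ 7 = 7.
C2: T = 9, S = E(K, T) = 8; 2 ⊕ 8 = 10.
C3: T = 10, S = E(K, T) = 9; 9 ⊕ 9 = 0.
C4: T = 11, S = E(K, T) = 10; 10 ⊕ 10 = 0.

C1 = 7, C2 = 10, C3 = 0, C4 = 0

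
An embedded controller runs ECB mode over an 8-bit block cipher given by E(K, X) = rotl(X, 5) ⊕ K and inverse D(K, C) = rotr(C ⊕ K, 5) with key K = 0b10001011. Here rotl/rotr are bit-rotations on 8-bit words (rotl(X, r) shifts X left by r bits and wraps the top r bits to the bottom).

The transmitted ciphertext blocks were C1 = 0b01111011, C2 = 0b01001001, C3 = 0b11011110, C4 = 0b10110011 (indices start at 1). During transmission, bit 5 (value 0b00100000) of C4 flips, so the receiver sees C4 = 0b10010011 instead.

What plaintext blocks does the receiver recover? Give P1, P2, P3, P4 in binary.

ECB decryption: P_i = D(K, C_i).
Only C4 changed, to 0b10010011. In ECB, a change in C_i affects only P_i. Decrypting the received ciphertext:
P1: D(K, 0b01111011) = 0b10000111.
P2: D(K, 0b01001001) = 0b00010110.
P3: D(K, 0b11011110) = 0b10101010.
P4: D(K, 0b10010011) = 0b11000000.
Blocks that differ from the original plaintext: P4.

P1 = 0b10000111, P2 = 0b00010110, P3 = 0b10101010, P4 = 0b11000000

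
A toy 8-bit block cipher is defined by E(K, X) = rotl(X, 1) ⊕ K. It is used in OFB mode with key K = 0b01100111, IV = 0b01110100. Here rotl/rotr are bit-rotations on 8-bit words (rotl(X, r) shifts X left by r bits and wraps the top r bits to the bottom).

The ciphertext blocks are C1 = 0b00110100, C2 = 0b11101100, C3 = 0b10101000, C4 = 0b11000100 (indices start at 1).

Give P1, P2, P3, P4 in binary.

OFB decryption: S_i = E(K, S_{i−1}) with S_{0} = IV; P_i = C_i ⊕ S_i.
P1: S = E(K, 0b01110100) = 0b10001111; 0b00110100 ⊕ 0b10001111 = 0b10111011.
P2: S = E(K, 0b10001111) = 0b01111000; 0b11101100 ⊕ 0b01111000 = 0b10010100.
P3: S = E(K, 0b01111000) = 0b10010111; 0b10101000 ⊕ 0b10010111 = 0b00111111.
P4: S = E(K, 0b10010111) = 0b01001000; 0b11000100 ⊕ 0b01001000 = 0b10001100.

P1 = 0b10111011, P2 = 0b10010100, P3 = 0b00111111, P4 = 0b10001100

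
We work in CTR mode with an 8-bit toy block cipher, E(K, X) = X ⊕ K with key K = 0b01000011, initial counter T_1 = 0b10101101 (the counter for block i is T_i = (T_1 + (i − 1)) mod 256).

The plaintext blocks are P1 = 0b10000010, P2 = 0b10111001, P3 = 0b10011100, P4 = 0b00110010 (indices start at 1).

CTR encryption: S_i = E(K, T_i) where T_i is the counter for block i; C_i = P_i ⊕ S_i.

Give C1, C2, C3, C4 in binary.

C1: T = 0b10101101, S = E(K, T) = 0b11101110; 0b10000010 ⊕ 0b11101110 = 0b01101100.
C2: T = 0b10101110, S = E(K, T) = 0b11101101; 0b10111001 ⊕ 0b11101101 = 0b01010100.
C3: T = 0b10101111, S = E(K, T) = 0b11101100; 0b10011100 ⊕ 0b11101100 = 0b01110000.
C4: T = 0b10110000, S = E(K, T) = 0b11110011; 0b00110010 ⊕ 0b11110011 = 0b11000001.

C1 = 0b01101100, C2 = 0b01010100, C3 = 0b01110000, C4 = 0b11000001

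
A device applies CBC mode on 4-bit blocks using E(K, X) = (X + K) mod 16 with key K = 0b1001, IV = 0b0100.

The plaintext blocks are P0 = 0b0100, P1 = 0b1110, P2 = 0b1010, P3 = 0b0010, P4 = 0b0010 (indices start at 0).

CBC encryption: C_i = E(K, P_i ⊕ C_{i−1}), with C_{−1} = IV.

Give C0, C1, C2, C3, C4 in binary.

C0: P0 ⊕ 0b0100 = 0b0000; E(K, 0b0000) = 0b1001.
C1: P1 ⊕ 0b1001 = 0b0111; E(K, 0b0111) = 0b0000.
C2: P2 ⊕ 0b0000 = 0b1010; E(K, 0b1010) = 0b0011.
C3: P3 ⊕ 0b0011 = 0b0001; E(K, 0b0001) = 0b1010.
C4: P4 ⊕ 0b1010 = 0b1000; E(K, 0b1000) = 0b0001.

C0 = 0b1001, C1 = 0b0000, C2 = 0b0011, C3 = 0b1010, C4 = 0b0001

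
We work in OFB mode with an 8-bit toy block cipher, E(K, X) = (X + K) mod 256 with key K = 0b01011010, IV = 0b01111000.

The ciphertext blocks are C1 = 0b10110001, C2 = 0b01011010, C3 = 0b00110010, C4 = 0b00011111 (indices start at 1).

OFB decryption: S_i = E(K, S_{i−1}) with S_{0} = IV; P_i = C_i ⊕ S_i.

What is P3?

P3 = 0b10110100

P1: S = E(K, 0b01111000) = 0b11010010; 0b10110001 ⊕ 0b11010010 = 0b01100011.
P2: S = E(K, 0b11010010) = 0b00101100; 0b01011010 ⊕ 0b00101100 = 0b01110110.
P3: S = E(K, 0b00101100) = 0b10000110; 0b00110010 ⊕ 0b10000110 = 0b10110100.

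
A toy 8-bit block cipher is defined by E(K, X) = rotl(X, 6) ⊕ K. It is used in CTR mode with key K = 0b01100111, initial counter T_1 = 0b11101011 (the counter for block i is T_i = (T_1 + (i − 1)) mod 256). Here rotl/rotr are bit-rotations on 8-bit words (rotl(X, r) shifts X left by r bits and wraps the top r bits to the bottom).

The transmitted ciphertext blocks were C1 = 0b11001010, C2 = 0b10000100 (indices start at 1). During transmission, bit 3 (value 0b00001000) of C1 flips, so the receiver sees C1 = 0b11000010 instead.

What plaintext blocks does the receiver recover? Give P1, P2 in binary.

P1 = 0b01011111, P2 = 0b11011000

CTR decryption: S_i = E(K, T_i) where T_i is the counter for block i; P_i = C_i ⊕ S_i.
Only C1 changed, to 0b11000010. In CTR, a change in C_i flips the same bit in P_i only; the keystream is unaffected. Decrypting the received ciphertext:
P1: T = 0b11101011, S = E(K, T) = 0b10011101; 0b11000010 ⊕ 0b10011101 = 0b01011111.
P2: T = 0b11101100, S = E(K, T) = 0b01011100; 0b10000100 ⊕ 0b01011100 = 0b11011000.
Blocks that differ from the original plaintext: P1.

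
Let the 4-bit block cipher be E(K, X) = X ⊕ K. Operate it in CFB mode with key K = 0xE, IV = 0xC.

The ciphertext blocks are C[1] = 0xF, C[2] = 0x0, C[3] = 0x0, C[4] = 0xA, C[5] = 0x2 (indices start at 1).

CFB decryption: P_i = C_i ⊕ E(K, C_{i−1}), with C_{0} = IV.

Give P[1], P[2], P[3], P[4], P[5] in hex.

P[1] = 0xD, P[2] = 0x1, P[3] = 0xE, P[4] = 0x4, P[5] = 0x6

P[1]: E(K, 0xC) = 0x2; 0xF ⊕ 0x2 = 0xD.
P[2]: E(K, 0xF) = 0x1; 0x0 ⊕ 0x1 = 0x1.
P[3]: E(K, 0x0) = 0xE; 0x0 ⊕ 0xE = 0xE.
P[4]: E(K, 0x0) = 0xE; 0xA ⊕ 0xE = 0x4.
P[5]: E(K, 0xA) = 0x4; 0x2 ⊕ 0x4 = 0x6.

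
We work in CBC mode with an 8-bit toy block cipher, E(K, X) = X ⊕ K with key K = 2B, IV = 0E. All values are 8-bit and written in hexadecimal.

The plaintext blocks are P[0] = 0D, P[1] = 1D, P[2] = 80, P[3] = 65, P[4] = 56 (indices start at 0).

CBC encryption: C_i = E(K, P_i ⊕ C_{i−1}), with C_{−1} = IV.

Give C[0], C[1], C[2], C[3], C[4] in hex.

C[0] = 28, C[1] = 1E, C[2] = B5, C[3] = FB, C[4] = 86

C[0]: P[0] ⊕ 0E = 03; E(K, 03) = 28.
C[1]: P[1] ⊕ 28 = 35; E(K, 35) = 1E.
C[2]: P[2] ⊕ 1E = 9E; E(K, 9E) = B5.
C[3]: P[3] ⊕ B5 = D0; E(K, D0) = FB.
C[4]: P[4] ⊕ FB = AD; E(K, AD) = 86.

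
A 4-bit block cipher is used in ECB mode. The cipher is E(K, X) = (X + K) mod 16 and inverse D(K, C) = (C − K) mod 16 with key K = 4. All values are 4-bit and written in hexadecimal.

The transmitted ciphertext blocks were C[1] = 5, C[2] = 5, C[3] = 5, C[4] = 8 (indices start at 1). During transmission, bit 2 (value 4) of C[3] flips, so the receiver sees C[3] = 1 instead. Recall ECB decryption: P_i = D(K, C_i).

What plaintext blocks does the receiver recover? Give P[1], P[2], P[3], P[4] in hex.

P[1] = 1, P[2] = 1, P[3] = D, P[4] = 4

Only C[3] changed, to 1. In ECB, a change in C_i affects only P_i. Decrypting the received ciphertext:
P[1]: D(K, 5) = 1.
P[2]: D(K, 5) = 1.
P[3]: D(K, 1) = D.
P[4]: D(K, 8) = 4.
Blocks that differ from the original plaintext: P[3].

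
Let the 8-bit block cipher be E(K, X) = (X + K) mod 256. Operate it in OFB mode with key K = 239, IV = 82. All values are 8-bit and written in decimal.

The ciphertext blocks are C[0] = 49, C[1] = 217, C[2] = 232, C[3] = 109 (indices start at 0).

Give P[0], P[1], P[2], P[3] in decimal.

OFB decryption: S_i = E(K, S_{i−1}) with S_{−1} = IV; P_i = C_i ⊕ S_i.
P[0]: S = E(K, 82) = 65; 49 ⊕ 65 = 112.
P[1]: S = E(K, 65) = 48; 217 ⊕ 48 = 233.
P[2]: S = E(K, 48) = 31; 232 ⊕ 31 = 247.
P[3]: S = E(K, 31) = 14; 109 ⊕ 14 = 99.

P[0] = 112, P[1] = 233, P[2] = 247, P[3] = 99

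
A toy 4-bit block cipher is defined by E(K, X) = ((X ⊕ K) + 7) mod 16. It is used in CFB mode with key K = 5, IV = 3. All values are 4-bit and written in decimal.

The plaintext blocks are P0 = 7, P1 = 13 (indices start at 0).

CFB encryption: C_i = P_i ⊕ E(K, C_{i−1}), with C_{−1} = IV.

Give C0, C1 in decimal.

C0: E(K, 3) = 13; 7 ⊕ 13 = 10.
C1: E(K, 10) = 6; 13 ⊕ 6 = 11.

C0 = 10, C1 = 11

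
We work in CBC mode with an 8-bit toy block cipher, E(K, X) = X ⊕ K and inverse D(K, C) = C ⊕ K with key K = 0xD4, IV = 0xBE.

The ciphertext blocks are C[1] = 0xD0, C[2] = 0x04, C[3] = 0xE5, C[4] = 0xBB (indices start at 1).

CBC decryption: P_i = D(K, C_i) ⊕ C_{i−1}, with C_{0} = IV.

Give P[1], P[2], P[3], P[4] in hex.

P[1] = 0xBA, P[2] = 0x00, P[3] = 0x35, P[4] = 0x8A

P[1]: D(K, 0xD0) = 0x04; 0x04 ⊕ 0xBE = 0xBA.
P[2]: D(K, 0x04) = 0xD0; 0xD0 ⊕ 0xD0 = 0x00.
P[3]: D(K, 0xE5) = 0x31; 0x31 ⊕ 0x04 = 0x35.
P[4]: D(K, 0xBB) = 0x6F; 0x6F ⊕ 0xE5 = 0x8A.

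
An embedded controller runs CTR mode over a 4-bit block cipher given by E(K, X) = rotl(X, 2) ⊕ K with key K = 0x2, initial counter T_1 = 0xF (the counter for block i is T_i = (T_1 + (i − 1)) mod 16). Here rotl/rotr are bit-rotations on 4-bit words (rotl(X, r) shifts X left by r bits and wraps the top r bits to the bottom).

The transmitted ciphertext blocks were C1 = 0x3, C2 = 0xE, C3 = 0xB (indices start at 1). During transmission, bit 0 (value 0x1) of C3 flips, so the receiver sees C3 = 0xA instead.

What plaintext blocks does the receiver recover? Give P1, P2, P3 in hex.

P1 = 0xE, P2 = 0xC, P3 = 0xC

CTR decryption: S_i = E(K, T_i) where T_i is the counter for block i; P_i = C_i ⊕ S_i.
Only C3 changed, to 0xA. In CTR, a change in C_i flips the same bit in P_i only; the keystream is unaffected. Decrypting the received ciphertext:
P1: T = 0xF, S = E(K, T) = 0xD; 0x3 ⊕ 0xD = 0xE.
P2: T = 0x0, S = E(K, T) = 0x2; 0xE ⊕ 0x2 = 0xC.
P3: T = 0x1, S = E(K, T) = 0x6; 0xA ⊕ 0x6 = 0xC.
Blocks that differ from the original plaintext: P3.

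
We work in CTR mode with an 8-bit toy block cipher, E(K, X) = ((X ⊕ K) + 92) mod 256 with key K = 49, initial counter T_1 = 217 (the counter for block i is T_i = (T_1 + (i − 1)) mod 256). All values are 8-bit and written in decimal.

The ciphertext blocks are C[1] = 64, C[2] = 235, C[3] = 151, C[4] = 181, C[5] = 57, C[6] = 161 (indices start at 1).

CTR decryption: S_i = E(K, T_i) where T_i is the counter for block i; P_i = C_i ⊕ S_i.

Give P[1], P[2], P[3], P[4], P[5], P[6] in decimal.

P[1]: T = 217, S = E(K, T) = 68; 64 ⊕ 68 = 4.
P[2]: T = 218, S = E(K, T) = 71; 235 ⊕ 71 = 172.
P[3]: T = 219, S = E(K, T) = 70; 151 ⊕ 70 = 209.
P[4]: T = 220, S = E(K, T) = 73; 181 ⊕ 73 = 252.
P[5]: T = 221, S = E(K, T) = 72; 57 ⊕ 72 = 113.
P[6]: T = 222, S = E(K, T) = 75; 161 ⊕ 75 = 234.

P[1] = 4, P[2] = 172, P[3] = 209, P[4] = 252, P[5] = 113, P[6] = 234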